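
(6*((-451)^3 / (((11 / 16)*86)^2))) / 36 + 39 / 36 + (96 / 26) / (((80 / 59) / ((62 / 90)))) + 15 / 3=-31480854791 / 7211100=-4365.61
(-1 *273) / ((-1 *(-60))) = -91 / 20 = -4.55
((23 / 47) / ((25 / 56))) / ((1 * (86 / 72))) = 46368 / 50525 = 0.92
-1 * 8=-8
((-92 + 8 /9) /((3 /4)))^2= 14757.75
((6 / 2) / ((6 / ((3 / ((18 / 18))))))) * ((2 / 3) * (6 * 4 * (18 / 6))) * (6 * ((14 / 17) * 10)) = 60480 / 17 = 3557.65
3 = 3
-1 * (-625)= 625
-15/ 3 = -5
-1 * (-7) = 7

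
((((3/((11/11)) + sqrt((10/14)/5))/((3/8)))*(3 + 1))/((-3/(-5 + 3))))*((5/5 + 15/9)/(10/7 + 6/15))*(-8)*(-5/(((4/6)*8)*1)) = 100*sqrt(7)/9 + 700/3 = 262.73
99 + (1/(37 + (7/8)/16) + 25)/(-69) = 1403510/14229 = 98.64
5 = 5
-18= -18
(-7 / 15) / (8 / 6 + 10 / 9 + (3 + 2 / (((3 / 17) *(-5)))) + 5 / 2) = -0.08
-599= -599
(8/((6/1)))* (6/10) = 4/5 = 0.80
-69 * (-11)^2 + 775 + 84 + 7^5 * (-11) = -192367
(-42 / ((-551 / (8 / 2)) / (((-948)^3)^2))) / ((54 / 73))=164849792966159745024 / 551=299182927343302622.55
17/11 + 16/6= 139/33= 4.21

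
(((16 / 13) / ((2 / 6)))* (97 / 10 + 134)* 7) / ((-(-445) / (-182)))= -3379824 / 2225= -1519.02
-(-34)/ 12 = 17/ 6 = 2.83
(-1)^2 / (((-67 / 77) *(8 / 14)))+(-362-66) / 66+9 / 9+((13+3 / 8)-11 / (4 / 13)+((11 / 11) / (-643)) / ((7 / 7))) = -339752525 / 11373384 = -29.87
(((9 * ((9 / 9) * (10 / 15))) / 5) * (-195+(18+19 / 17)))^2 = 12873744 / 289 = 44545.83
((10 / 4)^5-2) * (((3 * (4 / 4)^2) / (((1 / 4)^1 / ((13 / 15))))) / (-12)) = -39793 / 480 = -82.90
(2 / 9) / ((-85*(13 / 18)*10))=-2 / 5525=-0.00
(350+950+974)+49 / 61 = 138763 / 61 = 2274.80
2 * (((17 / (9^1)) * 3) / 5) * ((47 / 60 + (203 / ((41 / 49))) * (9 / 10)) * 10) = 1832821 / 369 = 4966.99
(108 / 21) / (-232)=-9 / 406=-0.02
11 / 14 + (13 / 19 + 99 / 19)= 6.68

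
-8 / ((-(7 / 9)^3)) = 5832 / 343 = 17.00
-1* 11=-11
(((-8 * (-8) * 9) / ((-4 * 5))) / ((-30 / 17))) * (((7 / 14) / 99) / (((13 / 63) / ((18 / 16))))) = 3213 / 7150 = 0.45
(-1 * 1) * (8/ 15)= -8/ 15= -0.53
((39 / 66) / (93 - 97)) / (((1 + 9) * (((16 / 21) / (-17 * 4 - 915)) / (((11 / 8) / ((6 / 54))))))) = 2415231 / 10240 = 235.86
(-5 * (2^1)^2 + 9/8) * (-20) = 377.50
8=8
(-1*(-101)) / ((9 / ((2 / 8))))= 101 / 36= 2.81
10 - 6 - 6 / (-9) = 14 / 3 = 4.67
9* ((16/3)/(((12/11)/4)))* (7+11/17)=22880/17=1345.88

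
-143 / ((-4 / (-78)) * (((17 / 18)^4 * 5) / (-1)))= 292725576 / 417605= 700.96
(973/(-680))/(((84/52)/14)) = -12649/1020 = -12.40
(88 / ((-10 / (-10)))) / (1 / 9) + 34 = 826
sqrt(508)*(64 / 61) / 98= 64*sqrt(127) / 2989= 0.24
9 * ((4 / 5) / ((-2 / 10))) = -36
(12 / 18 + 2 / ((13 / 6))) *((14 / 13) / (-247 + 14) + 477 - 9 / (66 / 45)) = 972690193 / 1299441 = 748.55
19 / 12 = 1.58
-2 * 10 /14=-10 /7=-1.43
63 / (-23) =-63 / 23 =-2.74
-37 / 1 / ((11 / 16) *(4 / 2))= -296 / 11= -26.91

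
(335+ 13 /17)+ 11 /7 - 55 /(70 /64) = 34159 /119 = 287.05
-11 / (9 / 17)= -187 / 9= -20.78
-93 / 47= -1.98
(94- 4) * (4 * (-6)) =-2160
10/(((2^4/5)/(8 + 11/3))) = 875/24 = 36.46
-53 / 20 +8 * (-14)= -2293 / 20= -114.65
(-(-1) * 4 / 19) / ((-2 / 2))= -4 / 19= -0.21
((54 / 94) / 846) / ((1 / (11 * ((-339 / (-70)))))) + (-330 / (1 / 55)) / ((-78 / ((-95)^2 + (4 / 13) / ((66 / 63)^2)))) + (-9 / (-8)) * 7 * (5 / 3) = 219525968393881 / 104529880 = 2100126.47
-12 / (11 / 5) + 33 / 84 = -1559 / 308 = -5.06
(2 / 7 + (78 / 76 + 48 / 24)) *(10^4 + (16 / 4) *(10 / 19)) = 83712620 / 2527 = 33127.27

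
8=8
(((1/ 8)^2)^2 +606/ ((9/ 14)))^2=888620.90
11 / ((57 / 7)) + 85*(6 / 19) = 1607 / 57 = 28.19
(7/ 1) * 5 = 35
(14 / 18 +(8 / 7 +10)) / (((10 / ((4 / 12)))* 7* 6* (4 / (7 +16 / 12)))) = 3755 / 190512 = 0.02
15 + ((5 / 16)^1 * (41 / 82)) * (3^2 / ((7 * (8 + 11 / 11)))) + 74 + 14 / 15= 302251 / 3360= 89.96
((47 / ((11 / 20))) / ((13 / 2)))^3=6644672000 / 2924207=2272.30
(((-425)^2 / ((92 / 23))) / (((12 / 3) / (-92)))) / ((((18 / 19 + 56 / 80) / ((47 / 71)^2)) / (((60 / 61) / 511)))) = -26154490968750 / 49182632443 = -531.78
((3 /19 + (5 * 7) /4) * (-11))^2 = 55457809 /5776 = 9601.42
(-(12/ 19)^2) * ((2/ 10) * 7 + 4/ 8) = -72/ 95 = -0.76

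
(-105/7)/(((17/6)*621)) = -10/1173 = -0.01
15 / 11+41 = 466 / 11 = 42.36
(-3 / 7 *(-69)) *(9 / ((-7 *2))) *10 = -9315 / 49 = -190.10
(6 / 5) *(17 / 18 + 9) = 179 / 15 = 11.93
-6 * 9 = -54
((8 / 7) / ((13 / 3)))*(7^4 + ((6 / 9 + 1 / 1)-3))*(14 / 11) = 115184 / 143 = 805.48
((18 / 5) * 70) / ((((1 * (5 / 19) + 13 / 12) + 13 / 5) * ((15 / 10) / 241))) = 46156320 / 4499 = 10259.24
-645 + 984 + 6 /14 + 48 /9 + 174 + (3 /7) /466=5076613 /9786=518.76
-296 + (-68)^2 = 4328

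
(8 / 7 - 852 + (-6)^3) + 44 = -7160 / 7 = -1022.86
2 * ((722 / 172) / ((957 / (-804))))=-96748 / 13717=-7.05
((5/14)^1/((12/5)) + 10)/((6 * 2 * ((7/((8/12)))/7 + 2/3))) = 1705/4368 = 0.39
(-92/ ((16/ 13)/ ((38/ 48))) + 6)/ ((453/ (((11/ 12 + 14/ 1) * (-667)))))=609501265/ 521856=1167.95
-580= -580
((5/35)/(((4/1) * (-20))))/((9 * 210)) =-1/1058400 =-0.00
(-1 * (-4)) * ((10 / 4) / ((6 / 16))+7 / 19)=1604 / 57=28.14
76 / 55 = 1.38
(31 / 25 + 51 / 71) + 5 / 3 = 3.62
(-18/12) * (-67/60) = 67/40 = 1.68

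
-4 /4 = -1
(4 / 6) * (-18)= -12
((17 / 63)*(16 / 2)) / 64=17 / 504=0.03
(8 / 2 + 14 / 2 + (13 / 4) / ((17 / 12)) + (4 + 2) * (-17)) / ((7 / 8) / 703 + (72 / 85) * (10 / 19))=-8480992 / 42743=-198.42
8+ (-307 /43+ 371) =15990 /43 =371.86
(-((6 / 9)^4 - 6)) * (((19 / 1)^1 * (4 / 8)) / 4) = 13.78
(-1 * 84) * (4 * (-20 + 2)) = 6048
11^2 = 121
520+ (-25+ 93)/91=47388/91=520.75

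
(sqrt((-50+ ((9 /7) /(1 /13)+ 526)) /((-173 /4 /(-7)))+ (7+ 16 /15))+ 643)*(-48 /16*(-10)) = 2*sqrt(591330435) /173+ 19290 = 19571.12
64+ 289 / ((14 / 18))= 3049 / 7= 435.57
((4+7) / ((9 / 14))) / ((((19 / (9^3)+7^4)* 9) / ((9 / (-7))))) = -891 / 875174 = -0.00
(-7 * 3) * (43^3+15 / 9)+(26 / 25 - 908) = -41764724 / 25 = -1670588.96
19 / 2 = 9.50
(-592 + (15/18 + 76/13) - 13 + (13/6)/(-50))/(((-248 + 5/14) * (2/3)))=16335333/4507100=3.62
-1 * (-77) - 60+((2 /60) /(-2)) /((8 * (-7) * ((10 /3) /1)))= 190401 /11200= 17.00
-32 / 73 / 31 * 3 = -96 / 2263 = -0.04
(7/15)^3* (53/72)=18179/243000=0.07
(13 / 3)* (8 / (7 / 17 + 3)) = 884 / 87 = 10.16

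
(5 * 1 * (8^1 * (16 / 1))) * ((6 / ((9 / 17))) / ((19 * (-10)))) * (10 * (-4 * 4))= 348160 / 57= 6108.07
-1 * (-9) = 9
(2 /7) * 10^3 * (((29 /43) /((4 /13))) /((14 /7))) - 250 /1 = 19000 /301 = 63.12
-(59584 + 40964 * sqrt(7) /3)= -59584-40964 * sqrt(7) /3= -95710.85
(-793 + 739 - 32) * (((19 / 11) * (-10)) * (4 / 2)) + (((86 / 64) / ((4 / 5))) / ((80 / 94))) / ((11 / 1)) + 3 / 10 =2971.39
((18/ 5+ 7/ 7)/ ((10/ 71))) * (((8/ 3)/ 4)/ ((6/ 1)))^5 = 1633/ 2952450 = 0.00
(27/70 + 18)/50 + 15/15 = 4787/3500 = 1.37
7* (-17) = -119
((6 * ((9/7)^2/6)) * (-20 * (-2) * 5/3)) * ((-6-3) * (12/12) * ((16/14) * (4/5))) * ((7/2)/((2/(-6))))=466560/49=9521.63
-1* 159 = -159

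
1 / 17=0.06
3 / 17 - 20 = -337 / 17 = -19.82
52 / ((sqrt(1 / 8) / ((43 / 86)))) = 73.54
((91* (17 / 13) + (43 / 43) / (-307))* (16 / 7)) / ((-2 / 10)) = -2922560 / 2149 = -1359.96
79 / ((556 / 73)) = 10.37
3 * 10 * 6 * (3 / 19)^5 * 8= 349920 / 2476099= 0.14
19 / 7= 2.71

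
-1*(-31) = 31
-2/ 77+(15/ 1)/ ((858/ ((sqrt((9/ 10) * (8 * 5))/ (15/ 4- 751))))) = -11162/ 427427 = -0.03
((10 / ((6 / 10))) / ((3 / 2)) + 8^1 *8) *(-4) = -2704 / 9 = -300.44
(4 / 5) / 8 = 1 / 10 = 0.10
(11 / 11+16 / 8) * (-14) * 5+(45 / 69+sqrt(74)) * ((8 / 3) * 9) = -4470 / 23+24 * sqrt(74) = 12.11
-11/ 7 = -1.57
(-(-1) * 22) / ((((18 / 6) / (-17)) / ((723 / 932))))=-45067 / 466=-96.71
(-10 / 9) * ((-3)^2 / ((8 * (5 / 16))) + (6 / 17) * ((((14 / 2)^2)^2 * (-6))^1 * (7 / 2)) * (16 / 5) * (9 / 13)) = 9679948 / 221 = 43800.67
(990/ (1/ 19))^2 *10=3538161000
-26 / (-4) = 13 / 2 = 6.50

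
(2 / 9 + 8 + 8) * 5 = 730 / 9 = 81.11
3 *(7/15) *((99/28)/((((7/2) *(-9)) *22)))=-1/140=-0.01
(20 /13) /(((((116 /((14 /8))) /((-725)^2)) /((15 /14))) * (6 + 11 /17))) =23109375 /11752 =1966.42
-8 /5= -1.60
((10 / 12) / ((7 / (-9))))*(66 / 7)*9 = -4455 / 49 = -90.92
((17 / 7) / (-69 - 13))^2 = 289 / 329476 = 0.00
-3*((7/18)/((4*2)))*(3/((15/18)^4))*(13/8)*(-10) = 7371/500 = 14.74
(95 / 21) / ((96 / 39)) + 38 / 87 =44327 / 19488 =2.27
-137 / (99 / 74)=-10138 / 99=-102.40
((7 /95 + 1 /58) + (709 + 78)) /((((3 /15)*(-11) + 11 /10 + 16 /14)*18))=30358097 /29754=1020.30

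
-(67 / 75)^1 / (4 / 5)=-67 / 60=-1.12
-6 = -6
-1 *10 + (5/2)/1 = -15/2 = -7.50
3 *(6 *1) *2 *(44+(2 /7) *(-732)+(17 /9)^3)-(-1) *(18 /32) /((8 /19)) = -413769539 /72576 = -5701.19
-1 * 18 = -18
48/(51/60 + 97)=960/1957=0.49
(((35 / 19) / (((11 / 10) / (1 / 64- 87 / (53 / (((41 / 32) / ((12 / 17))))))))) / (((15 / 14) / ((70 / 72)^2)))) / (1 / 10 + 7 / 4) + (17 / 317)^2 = -3028377161589331 / 1281028073871744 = -2.36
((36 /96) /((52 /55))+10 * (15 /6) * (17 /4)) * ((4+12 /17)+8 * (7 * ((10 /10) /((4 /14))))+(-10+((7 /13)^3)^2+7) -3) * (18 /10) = 1276014066331311 /34135193248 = 37381.19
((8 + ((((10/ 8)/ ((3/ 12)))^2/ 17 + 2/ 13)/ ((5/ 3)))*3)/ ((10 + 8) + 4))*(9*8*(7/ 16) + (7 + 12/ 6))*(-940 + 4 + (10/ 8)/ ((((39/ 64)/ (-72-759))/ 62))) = -30801112002/ 14365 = -2144177.65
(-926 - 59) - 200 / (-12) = -968.33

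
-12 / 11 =-1.09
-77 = -77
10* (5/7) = 50/7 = 7.14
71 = 71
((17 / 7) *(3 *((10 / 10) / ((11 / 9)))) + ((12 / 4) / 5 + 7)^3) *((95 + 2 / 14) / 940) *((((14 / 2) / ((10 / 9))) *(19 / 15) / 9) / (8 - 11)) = -3010610857 / 226187500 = -13.31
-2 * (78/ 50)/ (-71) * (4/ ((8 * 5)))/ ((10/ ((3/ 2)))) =117/ 177500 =0.00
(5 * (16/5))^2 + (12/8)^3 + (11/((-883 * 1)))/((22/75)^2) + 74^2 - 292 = 422960761/77704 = 5443.23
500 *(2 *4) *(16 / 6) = 32000 / 3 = 10666.67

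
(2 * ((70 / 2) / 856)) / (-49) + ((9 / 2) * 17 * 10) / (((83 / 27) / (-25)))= -1547059915 / 248668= -6221.39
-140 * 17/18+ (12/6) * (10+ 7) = -884/9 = -98.22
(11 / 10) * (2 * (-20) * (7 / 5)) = -308 / 5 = -61.60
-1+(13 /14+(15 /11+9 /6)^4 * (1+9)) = 551295071 /819896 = 672.40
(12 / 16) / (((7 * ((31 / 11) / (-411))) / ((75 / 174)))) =-339075 / 50344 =-6.74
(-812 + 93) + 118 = -601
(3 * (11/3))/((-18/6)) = -11/3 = -3.67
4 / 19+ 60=1144 / 19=60.21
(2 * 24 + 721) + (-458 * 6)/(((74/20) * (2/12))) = -136427/37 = -3687.22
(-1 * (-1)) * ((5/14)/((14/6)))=15/98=0.15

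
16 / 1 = 16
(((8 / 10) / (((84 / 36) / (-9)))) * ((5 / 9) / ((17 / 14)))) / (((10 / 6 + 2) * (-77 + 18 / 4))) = 144 / 27115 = 0.01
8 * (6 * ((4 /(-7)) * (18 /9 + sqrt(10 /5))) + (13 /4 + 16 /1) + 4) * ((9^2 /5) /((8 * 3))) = 12393 /140 - 648 * sqrt(2) /35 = 62.34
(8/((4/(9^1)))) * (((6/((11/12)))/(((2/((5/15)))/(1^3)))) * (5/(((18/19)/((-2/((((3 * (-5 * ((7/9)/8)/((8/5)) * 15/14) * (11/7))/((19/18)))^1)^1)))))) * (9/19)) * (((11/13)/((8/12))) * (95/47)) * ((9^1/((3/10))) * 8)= 279465984/6721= 41581.01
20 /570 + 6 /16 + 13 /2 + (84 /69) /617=44728609 /6471096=6.91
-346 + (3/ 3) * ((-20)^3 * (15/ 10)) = -12346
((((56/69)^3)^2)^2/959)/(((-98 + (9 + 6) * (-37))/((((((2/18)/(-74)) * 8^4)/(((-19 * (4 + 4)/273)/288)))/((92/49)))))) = -1240868353626211847436763136/5615452313943914699659028383983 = -0.00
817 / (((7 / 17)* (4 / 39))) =19345.39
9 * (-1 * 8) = -72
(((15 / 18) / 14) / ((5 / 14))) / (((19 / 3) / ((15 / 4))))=15 / 152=0.10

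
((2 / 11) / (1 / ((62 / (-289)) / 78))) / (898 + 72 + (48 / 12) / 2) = -31 / 60254766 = -0.00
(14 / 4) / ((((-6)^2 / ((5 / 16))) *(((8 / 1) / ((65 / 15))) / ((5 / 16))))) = 2275 / 442368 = 0.01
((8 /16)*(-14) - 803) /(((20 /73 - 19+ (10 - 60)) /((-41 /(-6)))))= 404055 /5017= 80.54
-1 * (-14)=14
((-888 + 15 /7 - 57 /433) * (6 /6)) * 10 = -26854320 /3031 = -8859.89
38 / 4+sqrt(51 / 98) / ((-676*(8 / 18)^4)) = 19 / 2 - 6561*sqrt(102) / 2422784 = 9.47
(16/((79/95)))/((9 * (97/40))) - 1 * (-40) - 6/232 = 326852779/8000172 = 40.86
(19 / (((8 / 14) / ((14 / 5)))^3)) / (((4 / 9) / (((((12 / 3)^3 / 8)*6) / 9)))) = 6705993 / 250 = 26823.97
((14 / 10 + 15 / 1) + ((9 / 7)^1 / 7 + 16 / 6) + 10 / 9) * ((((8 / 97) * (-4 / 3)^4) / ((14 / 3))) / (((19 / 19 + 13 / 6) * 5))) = 4839424 / 67373775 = 0.07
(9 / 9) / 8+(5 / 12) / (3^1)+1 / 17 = 395 / 1224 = 0.32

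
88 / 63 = 1.40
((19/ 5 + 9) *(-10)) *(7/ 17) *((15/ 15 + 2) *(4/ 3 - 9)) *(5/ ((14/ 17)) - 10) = -80960/ 17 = -4762.35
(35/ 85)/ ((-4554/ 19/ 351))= -5187/ 8602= -0.60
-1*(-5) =5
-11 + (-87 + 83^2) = 6791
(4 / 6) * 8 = 16 / 3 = 5.33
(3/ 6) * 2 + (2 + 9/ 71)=222/ 71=3.13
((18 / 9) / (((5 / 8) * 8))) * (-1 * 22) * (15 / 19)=-132 / 19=-6.95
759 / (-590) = -759 / 590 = -1.29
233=233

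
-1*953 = -953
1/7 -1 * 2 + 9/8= -41/56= -0.73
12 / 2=6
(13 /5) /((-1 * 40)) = -13 /200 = -0.06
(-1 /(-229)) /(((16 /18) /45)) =405 /1832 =0.22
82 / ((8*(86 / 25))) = 2.98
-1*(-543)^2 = -294849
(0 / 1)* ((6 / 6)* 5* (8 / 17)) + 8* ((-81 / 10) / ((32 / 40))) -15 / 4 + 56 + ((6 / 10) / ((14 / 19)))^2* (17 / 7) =-232723 / 8575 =-27.14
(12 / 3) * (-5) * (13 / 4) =-65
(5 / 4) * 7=35 / 4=8.75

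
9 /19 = 0.47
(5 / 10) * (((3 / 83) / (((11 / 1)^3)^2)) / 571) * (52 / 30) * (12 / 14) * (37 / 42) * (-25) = -2405 / 4114019933177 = -0.00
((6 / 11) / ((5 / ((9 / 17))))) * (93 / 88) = 0.06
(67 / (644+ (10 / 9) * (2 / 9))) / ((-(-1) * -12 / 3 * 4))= -5427 / 834944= -0.01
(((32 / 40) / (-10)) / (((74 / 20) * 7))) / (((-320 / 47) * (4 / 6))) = 141 / 207200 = 0.00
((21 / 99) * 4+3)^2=16129 / 1089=14.81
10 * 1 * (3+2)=50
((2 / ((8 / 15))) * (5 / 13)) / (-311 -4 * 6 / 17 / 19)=-24225 / 5224804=-0.00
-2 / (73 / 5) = -10 / 73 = -0.14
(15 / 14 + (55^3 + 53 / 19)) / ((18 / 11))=162274849 / 1596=101675.97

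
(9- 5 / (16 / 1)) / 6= 139 / 96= 1.45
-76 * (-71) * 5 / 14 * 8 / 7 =107920 / 49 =2202.45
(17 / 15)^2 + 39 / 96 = 12173 / 7200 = 1.69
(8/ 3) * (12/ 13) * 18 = 44.31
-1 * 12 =-12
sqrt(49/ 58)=7 * sqrt(58)/ 58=0.92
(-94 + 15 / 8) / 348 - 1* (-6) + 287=814975 / 2784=292.74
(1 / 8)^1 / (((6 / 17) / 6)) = 17 / 8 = 2.12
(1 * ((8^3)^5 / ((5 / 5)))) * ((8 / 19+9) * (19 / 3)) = 6298002603900928 / 3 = 2099334201300309.33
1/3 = 0.33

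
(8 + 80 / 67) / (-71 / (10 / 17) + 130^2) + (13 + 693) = 7936950646 / 11242131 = 706.00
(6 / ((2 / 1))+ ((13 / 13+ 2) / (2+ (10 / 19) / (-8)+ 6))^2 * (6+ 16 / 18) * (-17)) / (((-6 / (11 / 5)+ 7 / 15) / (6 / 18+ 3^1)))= 2748392350 / 135626157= 20.26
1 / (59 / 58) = 0.98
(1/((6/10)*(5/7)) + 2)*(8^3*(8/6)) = 26624/9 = 2958.22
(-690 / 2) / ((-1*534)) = 115 / 178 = 0.65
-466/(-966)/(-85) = -233/41055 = -0.01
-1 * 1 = -1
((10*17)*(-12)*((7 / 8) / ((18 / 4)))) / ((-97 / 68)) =278.08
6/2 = 3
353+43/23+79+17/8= 80223/184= 435.99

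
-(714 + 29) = -743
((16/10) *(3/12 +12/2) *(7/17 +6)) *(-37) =-40330/17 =-2372.35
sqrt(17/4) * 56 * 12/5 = 336 * sqrt(17)/5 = 277.07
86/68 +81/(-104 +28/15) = 12283/26044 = 0.47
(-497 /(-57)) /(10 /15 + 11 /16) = 7952 /1235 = 6.44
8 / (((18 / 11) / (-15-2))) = -83.11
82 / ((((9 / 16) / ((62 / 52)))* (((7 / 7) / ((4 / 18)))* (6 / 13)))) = 20336 / 243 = 83.69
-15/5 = -3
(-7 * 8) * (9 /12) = -42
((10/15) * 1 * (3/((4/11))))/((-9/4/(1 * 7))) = -154/9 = -17.11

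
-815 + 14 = -801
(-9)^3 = -729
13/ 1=13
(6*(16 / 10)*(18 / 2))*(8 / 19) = 3456 / 95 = 36.38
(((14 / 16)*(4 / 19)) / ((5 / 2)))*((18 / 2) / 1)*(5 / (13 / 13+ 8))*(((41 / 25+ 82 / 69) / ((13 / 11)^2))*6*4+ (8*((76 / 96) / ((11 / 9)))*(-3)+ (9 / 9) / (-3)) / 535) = 116663939644 / 6519373575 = 17.89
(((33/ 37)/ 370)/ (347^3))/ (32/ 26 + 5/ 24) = 5148/ 128412771057815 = 0.00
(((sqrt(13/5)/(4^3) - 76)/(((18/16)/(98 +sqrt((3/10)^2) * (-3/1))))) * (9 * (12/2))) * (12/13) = -21253248/65 +8739 * sqrt(65)/650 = -326864.65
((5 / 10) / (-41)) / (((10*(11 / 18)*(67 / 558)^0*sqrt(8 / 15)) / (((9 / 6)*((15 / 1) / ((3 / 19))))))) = -513*sqrt(30) / 7216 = -0.39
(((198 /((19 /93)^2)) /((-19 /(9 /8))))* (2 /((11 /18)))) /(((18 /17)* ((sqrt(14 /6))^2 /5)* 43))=-178645095 /4129118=-43.26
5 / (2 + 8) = 1 / 2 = 0.50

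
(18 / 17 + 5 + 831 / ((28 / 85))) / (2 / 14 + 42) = 60.00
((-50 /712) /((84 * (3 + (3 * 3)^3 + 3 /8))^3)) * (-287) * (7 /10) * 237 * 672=518240 /53700923625993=0.00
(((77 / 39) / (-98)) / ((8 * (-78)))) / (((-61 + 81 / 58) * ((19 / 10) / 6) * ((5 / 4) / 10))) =-3190 / 233108967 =-0.00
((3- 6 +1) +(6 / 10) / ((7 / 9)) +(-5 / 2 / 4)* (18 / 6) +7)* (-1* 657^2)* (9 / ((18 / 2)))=-470929059 / 280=-1681889.50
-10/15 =-0.67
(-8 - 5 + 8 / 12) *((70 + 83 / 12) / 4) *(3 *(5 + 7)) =-34151 / 4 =-8537.75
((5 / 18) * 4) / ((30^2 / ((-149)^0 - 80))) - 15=-12229 / 810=-15.10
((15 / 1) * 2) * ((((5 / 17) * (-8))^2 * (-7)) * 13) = -4368000 / 289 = -15114.19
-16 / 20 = -4 / 5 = -0.80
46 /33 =1.39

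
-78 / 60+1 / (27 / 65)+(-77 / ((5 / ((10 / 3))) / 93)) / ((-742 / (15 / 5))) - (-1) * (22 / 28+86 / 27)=24.38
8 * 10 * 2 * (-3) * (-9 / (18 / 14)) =3360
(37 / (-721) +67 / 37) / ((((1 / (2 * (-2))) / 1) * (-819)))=62584 / 7282821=0.01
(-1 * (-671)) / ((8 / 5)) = 3355 / 8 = 419.38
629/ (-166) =-629/ 166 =-3.79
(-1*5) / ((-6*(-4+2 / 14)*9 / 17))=-595 / 1458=-0.41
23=23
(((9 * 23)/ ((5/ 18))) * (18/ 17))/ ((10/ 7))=234738/ 425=552.32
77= 77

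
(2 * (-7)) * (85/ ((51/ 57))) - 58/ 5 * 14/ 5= -34062/ 25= -1362.48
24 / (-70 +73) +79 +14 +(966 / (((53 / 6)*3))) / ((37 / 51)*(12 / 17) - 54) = 41094163 / 409637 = 100.32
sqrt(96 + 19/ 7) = sqrt(4837)/ 7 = 9.94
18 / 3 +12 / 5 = 42 / 5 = 8.40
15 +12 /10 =16.20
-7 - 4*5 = -27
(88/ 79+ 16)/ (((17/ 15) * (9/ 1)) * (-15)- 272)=-1352/ 33575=-0.04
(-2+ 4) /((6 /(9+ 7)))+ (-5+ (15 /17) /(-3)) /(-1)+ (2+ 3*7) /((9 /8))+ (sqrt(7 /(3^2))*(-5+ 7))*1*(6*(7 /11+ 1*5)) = 4754 /153+ 248*sqrt(7) /11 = 90.72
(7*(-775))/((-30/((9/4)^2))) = 29295/32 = 915.47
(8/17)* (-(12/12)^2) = -8/17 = -0.47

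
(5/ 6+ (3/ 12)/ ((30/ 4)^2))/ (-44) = -377/ 19800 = -0.02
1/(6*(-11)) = -1/66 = -0.02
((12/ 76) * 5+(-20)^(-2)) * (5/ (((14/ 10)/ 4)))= 6019/ 532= 11.31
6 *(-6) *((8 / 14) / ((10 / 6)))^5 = -8957952 / 52521875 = -0.17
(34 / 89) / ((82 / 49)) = 833 / 3649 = 0.23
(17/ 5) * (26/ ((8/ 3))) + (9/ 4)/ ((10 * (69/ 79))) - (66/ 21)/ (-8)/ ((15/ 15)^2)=43535/ 1288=33.80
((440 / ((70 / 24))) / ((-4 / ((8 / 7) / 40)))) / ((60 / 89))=-1958 / 1225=-1.60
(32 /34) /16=1 /17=0.06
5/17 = 0.29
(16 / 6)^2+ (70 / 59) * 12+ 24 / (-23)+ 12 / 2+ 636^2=4940430910 / 12213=404522.30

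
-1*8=-8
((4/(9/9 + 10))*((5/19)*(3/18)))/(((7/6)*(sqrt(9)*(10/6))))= 4/1463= 0.00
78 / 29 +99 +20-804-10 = -20077 / 29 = -692.31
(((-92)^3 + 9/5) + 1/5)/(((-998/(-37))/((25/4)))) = -360142275/1996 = -180432.00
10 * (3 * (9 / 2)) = 135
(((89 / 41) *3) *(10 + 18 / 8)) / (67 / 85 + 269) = 7565 / 25584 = 0.30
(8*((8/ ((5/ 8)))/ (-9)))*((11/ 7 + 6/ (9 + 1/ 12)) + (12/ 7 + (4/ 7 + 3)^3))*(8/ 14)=-321.83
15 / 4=3.75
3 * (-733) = -2199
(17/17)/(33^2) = 1/1089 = 0.00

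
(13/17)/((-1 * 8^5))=-13/557056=-0.00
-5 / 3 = -1.67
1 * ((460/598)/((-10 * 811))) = -1/10543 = -0.00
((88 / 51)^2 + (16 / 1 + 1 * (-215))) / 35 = -101971 / 18207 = -5.60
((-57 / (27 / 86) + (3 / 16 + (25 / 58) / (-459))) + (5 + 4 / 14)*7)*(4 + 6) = -153735655 / 106488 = -1443.69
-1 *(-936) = 936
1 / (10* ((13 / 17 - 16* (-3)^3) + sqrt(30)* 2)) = 0.00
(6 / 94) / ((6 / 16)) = 8 / 47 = 0.17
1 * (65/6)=65/6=10.83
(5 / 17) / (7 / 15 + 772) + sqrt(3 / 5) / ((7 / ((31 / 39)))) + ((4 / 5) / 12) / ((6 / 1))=0.10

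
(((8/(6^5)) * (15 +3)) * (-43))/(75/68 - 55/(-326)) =-238306/380565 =-0.63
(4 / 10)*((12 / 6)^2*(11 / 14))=44 / 35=1.26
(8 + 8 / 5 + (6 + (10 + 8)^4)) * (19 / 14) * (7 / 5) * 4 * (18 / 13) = 359071272 / 325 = 1104834.68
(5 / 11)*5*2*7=350 / 11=31.82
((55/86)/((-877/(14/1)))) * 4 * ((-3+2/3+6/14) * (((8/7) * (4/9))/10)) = 28160/7127379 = 0.00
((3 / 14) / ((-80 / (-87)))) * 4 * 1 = 261 / 280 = 0.93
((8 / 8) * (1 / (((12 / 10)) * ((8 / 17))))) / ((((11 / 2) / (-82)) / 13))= -45305 / 132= -343.22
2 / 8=1 / 4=0.25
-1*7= -7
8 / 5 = 1.60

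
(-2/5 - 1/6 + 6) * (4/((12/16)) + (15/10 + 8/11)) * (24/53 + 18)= 13257931/17490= 758.03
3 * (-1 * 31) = -93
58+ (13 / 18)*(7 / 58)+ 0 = 60643 / 1044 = 58.09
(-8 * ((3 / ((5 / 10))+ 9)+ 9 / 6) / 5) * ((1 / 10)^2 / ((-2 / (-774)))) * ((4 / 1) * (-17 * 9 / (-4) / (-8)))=1953.96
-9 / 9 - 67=-68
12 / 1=12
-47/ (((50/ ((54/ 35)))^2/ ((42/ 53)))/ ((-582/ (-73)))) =-119646396/ 423171875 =-0.28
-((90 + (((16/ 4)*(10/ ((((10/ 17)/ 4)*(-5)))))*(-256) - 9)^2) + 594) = -4842367669/ 25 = -193694706.76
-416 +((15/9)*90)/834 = -57799/139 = -415.82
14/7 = 2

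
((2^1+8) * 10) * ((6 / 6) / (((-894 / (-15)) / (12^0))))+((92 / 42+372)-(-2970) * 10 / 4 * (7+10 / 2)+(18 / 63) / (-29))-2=8118947392 / 90741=89473.86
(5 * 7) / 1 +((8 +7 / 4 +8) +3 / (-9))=629 / 12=52.42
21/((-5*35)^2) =3/4375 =0.00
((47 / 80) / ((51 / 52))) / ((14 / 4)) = 611 / 3570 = 0.17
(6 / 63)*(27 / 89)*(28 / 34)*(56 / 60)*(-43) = -7224 / 7565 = -0.95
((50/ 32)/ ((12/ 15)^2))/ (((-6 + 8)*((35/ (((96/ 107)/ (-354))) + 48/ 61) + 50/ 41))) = -1563125/ 17680901344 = -0.00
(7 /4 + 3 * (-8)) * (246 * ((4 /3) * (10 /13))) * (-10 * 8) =5838400 /13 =449107.69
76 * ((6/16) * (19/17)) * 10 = 5415/17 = 318.53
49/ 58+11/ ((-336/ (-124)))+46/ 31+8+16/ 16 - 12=255865/ 75516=3.39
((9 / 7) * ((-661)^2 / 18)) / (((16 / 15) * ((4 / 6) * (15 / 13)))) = 17039919 / 448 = 38035.53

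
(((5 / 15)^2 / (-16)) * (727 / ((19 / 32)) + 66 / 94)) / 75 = -218807 / 1928880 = -0.11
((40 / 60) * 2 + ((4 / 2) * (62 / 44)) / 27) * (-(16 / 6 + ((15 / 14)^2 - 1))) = -100955 / 24948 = -4.05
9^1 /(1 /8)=72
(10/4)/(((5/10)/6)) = 30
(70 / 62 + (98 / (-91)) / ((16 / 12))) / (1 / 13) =4.18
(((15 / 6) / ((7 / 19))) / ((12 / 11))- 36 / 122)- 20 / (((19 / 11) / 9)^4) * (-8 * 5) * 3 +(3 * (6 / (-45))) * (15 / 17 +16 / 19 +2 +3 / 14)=200821927147104349 / 113520016680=1769044.20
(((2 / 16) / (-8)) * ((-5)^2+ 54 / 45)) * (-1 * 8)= 131 / 40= 3.28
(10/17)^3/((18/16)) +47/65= 2598199/2874105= 0.90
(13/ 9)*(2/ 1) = 2.89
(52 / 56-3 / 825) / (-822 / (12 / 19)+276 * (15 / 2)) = 3561 / 2958725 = 0.00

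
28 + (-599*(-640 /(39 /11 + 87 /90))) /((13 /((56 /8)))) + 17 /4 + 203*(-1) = 3529025569 /77428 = 45578.16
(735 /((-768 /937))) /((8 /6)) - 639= -1343031 /1024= -1311.55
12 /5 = 2.40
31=31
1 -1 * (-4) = 5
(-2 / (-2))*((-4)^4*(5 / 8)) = 160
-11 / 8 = -1.38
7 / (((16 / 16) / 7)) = 49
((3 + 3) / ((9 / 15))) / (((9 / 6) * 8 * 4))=5 / 24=0.21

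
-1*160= -160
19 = 19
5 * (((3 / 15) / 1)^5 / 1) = 0.00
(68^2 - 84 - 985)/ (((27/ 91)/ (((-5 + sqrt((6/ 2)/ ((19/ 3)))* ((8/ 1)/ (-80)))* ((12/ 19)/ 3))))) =-718900/ 57 - 14378* sqrt(19)/ 361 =-12785.89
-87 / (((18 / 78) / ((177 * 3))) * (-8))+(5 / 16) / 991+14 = 396992623 / 15856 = 25037.38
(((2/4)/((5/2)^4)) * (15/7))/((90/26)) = 104/13125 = 0.01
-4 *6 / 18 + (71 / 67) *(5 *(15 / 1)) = 15707 / 201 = 78.14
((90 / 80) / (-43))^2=81 / 118336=0.00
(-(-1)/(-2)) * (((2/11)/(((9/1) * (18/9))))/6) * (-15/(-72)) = -5/28512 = -0.00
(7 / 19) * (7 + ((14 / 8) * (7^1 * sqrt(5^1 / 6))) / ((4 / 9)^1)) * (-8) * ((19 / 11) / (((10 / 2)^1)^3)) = -1029 * sqrt(30) / 5500- 392 / 1375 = -1.31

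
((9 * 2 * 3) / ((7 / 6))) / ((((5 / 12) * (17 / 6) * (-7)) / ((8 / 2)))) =-93312 / 4165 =-22.40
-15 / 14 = -1.07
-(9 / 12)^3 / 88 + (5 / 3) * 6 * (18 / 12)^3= 190053 / 5632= 33.75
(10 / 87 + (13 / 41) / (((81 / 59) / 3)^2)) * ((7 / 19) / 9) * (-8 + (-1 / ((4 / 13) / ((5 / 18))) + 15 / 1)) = 4338974591 / 10671807672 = 0.41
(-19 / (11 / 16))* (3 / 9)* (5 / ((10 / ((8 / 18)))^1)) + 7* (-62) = -129506 / 297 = -436.05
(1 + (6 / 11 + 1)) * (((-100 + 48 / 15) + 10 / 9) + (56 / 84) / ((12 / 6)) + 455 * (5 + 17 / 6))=4370702 / 495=8829.70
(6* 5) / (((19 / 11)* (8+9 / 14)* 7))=0.29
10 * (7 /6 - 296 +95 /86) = -378910 /129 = -2937.29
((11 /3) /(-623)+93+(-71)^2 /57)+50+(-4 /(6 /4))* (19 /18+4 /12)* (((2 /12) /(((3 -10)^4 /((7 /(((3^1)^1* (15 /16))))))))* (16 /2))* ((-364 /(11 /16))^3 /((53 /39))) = 113486628264391321 /202909250313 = 559297.46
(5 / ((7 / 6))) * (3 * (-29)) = -2610 / 7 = -372.86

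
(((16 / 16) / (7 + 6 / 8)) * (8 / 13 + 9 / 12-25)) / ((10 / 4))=-2458 / 2015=-1.22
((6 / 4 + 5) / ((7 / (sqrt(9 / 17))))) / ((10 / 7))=39 * sqrt(17) / 340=0.47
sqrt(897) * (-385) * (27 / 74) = -10395 * sqrt(897) / 74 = -4207.16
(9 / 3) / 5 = 3 / 5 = 0.60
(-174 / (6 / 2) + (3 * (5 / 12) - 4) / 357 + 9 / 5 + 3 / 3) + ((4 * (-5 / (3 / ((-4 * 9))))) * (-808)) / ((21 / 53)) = -489472.35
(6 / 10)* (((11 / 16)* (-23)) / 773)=-759 / 61840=-0.01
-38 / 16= -19 / 8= -2.38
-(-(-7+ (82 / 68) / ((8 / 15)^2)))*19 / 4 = -114133 / 8704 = -13.11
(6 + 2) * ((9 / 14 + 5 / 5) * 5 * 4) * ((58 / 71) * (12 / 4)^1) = 320160 / 497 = 644.19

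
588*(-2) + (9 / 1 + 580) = -587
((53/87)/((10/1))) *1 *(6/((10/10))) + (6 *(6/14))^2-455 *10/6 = -16015144/21315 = -751.36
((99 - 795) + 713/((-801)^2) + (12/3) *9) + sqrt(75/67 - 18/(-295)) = -423455947/641601 + sqrt(461137215)/19765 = -658.91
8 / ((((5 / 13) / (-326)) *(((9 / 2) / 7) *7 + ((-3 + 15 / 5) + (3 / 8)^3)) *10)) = -8679424 / 58275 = -148.94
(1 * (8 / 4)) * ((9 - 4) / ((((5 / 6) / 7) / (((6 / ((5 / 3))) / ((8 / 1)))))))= 189 / 5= 37.80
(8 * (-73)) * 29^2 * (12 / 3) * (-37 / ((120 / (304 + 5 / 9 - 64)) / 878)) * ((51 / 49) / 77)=58723496313112 / 33957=1729348773.83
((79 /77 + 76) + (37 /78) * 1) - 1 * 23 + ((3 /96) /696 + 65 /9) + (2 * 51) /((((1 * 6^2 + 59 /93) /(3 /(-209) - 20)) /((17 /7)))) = -318697736421137 /4329525328128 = -73.61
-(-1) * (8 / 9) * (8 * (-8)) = -56.89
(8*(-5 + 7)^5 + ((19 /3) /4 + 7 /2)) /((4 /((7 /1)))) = 21931 /48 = 456.90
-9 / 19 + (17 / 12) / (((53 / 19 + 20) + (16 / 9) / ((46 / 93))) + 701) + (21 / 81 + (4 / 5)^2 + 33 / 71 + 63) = 1775335931207 / 27786378240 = 63.89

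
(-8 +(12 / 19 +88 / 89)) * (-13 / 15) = 46748 / 8455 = 5.53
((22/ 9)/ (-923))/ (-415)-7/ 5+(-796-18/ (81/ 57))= -558525571/ 689481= -810.07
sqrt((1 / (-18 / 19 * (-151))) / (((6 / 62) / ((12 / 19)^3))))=4 * sqrt(9362) / 2869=0.13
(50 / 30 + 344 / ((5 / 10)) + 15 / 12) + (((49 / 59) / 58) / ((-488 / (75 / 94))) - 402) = 136057189607 / 470921952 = 288.92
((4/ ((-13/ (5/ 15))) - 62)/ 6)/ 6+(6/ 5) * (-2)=-4.13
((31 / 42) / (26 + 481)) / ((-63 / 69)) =-713 / 447174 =-0.00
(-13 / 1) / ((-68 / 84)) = 273 / 17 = 16.06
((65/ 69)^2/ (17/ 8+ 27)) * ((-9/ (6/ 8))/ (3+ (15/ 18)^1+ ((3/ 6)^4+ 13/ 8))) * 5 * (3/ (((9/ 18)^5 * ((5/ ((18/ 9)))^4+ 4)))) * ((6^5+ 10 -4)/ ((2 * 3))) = -331500748800/ 346228913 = -957.46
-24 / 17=-1.41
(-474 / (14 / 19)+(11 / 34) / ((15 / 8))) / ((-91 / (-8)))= -9183656 / 162435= -56.54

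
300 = 300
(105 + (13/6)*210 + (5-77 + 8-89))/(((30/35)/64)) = 91168/3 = 30389.33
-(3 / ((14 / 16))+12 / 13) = -396 / 91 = -4.35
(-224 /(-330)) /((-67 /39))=-1456 /3685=-0.40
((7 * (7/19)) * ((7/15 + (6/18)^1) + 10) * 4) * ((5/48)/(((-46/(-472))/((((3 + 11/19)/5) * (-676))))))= -2392082784/41515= -57619.72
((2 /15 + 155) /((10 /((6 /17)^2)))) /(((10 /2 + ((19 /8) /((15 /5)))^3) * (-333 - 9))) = -10722816 /10430017225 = -0.00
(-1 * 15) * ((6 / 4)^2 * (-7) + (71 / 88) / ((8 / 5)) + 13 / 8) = 143835 / 704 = 204.31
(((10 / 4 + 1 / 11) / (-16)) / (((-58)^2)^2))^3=-185193 / 63206815941419964382144626688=-0.00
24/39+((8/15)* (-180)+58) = -486/13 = -37.38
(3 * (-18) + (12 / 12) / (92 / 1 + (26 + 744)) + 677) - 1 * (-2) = 538751 / 862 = 625.00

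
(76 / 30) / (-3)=-38 / 45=-0.84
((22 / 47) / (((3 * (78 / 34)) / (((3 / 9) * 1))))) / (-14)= -187 / 115479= -0.00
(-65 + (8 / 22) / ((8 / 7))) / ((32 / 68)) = -24191 / 176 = -137.45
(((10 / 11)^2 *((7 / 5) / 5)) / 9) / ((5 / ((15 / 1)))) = 28 / 363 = 0.08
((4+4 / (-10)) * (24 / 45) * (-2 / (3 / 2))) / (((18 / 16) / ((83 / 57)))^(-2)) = -263169 / 172225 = -1.53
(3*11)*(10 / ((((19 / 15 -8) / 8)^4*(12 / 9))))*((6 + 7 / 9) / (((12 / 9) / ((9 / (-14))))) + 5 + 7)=3137032800000 / 728422807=4306.61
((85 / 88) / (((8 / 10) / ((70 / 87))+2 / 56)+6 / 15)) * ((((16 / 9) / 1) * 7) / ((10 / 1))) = 11900 / 14157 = 0.84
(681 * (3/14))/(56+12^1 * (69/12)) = 2043/1750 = 1.17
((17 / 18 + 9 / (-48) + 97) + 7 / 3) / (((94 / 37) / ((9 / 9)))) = 533281 / 13536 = 39.40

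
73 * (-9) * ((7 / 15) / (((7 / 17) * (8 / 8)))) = -3723 / 5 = -744.60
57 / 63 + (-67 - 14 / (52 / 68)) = -23042 / 273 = -84.40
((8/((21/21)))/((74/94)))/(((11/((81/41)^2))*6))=411156/684167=0.60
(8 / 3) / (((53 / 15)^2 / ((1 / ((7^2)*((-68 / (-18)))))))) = 2700 / 2339897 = 0.00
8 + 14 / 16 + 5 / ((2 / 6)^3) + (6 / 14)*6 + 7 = 8593 / 56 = 153.45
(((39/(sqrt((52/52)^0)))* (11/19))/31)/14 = 0.05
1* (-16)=-16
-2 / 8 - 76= -305 / 4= -76.25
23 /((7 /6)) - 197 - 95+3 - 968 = -8661 /7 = -1237.29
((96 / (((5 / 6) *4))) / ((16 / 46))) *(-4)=-1656 / 5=-331.20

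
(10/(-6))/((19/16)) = -80/57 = -1.40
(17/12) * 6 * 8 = 68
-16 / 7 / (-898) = 8 / 3143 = 0.00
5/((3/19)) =95/3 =31.67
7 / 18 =0.39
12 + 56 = 68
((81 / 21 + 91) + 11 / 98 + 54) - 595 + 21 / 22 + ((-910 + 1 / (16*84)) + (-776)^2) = 62177755853 / 103488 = 600820.92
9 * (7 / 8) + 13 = 167 / 8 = 20.88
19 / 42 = 0.45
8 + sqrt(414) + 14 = 3 * sqrt(46) + 22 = 42.35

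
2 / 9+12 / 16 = 35 / 36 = 0.97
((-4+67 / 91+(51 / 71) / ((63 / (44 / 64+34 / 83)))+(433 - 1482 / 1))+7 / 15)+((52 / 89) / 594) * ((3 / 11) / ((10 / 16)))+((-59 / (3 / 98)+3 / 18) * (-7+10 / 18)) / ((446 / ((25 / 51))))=-147277151985474761891 / 141867201118602960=-1038.13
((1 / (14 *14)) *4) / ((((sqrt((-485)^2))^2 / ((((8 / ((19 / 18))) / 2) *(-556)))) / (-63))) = 0.01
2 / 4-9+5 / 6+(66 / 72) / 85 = -2603 / 340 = -7.66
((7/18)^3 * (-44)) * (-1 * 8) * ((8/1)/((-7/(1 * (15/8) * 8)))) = -86240/243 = -354.90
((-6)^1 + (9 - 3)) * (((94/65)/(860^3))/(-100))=0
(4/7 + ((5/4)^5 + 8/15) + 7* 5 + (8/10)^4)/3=531768649/40320000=13.19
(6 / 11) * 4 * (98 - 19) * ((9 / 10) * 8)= 68256 / 55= 1241.02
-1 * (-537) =537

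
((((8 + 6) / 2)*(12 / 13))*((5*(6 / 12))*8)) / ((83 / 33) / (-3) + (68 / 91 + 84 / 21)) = 232848 / 7043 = 33.06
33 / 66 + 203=407 / 2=203.50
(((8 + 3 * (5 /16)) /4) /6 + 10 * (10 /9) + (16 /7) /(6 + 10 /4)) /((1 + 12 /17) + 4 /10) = 8055575 /1443456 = 5.58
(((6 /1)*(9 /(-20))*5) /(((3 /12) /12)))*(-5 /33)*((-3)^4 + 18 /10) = 89424 /11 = 8129.45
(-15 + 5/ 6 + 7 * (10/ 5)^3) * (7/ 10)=1757/ 60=29.28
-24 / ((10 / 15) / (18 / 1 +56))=-2664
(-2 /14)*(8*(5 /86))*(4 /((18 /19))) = -760 /2709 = -0.28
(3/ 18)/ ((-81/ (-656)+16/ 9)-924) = -984/ 5444071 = -0.00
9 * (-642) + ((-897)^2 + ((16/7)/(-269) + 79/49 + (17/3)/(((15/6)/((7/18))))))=1421472262789/1779435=798833.49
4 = 4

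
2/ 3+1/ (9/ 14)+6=74/ 9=8.22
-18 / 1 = -18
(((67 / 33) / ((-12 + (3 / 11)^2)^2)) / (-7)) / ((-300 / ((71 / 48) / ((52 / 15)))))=6331567 / 2182863271680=0.00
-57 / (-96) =19 / 32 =0.59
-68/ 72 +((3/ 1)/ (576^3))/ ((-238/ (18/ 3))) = -0.94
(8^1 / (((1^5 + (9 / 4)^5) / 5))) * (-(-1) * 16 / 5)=131072 / 60073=2.18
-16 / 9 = -1.78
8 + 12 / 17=148 / 17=8.71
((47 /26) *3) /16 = 141 /416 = 0.34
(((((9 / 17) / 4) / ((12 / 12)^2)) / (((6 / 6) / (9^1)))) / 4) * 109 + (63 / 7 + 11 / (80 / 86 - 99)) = 41.35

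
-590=-590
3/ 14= 0.21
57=57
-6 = -6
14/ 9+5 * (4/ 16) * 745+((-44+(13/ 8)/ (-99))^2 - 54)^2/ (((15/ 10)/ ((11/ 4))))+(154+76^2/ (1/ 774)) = 10975211.45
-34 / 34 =-1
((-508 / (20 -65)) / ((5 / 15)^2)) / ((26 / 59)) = 14986 / 65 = 230.55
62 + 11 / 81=5033 / 81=62.14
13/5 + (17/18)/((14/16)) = 1159/315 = 3.68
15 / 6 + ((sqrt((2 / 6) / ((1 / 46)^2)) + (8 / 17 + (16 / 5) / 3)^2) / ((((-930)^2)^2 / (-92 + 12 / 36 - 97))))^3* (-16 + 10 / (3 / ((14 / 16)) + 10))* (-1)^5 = 29713710883886788264180814490331603090388505103859 / 11885484353554715305672331629783396236419677734375 - 31699610640913535274211* sqrt(3) / 11698131466782034287782071884754130859375000000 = 2.50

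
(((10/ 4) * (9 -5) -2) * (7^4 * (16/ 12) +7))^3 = 456533000000000/ 27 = 16908629629629.63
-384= -384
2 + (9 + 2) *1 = 13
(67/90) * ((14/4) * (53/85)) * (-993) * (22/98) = -12929191/35700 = -362.16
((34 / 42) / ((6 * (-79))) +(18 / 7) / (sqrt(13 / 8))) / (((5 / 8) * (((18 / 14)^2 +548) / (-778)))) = 370328 / 95746815-1568448 * sqrt(26) / 1750645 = -4.56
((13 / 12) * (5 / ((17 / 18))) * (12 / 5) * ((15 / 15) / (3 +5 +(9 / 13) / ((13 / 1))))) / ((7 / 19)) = 751374 / 161959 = 4.64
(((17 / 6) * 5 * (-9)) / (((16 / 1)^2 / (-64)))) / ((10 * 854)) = 51 / 13664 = 0.00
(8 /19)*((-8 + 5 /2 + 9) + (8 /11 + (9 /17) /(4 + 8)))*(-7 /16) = -22365 /28424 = -0.79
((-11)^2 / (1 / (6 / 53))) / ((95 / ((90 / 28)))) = 3267 / 7049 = 0.46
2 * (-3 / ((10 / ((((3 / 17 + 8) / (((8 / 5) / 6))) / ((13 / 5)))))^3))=-27191892375 / 2763228416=-9.84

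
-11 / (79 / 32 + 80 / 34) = -5984 / 2623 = -2.28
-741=-741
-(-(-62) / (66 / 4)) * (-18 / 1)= 744 / 11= 67.64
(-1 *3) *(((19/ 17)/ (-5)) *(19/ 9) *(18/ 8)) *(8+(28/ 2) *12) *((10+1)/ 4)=131043/ 85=1541.68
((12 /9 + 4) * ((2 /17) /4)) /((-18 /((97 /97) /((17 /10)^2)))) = -400 /132651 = -0.00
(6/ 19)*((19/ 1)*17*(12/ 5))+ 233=2389/ 5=477.80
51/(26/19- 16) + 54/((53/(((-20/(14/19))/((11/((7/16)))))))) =-1486389/324148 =-4.59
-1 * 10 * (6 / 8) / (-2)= 15 / 4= 3.75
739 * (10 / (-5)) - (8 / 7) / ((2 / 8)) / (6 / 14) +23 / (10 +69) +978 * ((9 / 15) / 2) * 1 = -1416046 / 1185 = -1194.98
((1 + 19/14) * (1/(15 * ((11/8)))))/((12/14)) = 2/15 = 0.13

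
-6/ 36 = -1/ 6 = -0.17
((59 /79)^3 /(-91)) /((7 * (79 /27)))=-5545233 /24811201597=-0.00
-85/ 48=-1.77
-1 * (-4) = 4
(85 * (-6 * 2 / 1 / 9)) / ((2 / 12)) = -680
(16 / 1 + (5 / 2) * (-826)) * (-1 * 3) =6147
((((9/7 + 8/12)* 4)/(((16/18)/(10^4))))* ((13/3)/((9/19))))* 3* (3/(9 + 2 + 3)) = 25317500/49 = 516683.67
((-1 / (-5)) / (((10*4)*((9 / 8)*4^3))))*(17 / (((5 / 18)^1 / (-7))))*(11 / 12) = -1309 / 48000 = -0.03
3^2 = 9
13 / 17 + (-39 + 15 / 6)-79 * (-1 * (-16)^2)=686401 / 34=20188.26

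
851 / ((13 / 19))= 16169 / 13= 1243.77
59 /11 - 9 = -40 /11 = -3.64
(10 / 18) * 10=50 / 9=5.56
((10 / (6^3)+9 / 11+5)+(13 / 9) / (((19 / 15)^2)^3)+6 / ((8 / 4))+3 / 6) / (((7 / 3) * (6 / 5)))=2714658693125 / 782467092792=3.47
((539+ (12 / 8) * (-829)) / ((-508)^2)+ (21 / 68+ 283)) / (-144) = -1.97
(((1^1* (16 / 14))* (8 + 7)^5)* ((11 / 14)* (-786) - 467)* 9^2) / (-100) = 37358334000 / 49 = 762414979.59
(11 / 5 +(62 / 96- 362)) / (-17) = 86197 / 4080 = 21.13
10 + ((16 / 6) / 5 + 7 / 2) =421 / 30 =14.03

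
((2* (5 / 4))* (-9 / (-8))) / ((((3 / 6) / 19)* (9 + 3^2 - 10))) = 855 / 64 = 13.36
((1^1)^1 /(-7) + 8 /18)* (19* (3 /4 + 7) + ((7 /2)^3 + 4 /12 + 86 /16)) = 22325 /378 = 59.06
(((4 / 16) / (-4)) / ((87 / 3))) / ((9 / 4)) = -1 / 1044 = -0.00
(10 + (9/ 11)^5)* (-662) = -1105248058/ 161051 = -6862.72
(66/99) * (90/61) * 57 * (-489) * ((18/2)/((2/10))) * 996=-74956071600/61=-1228788059.02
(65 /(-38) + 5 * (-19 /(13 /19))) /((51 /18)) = -49.61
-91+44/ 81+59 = -2548/ 81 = -31.46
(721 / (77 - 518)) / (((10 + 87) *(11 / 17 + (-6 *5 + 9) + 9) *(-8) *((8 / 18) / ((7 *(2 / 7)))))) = -1751 / 2096752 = -0.00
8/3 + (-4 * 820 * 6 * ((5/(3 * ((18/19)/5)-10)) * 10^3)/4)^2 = 4000172607423443/588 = 6803014638475.24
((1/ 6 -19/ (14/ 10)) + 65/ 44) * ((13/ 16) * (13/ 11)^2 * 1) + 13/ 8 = -21306233/ 1788864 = -11.91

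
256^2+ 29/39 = 2555933/39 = 65536.74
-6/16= -3/8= -0.38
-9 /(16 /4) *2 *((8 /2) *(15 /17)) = -15.88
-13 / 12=-1.08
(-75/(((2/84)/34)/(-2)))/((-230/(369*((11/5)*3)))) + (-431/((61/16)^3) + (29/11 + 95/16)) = -2083971563548289/918819088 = -2268097.81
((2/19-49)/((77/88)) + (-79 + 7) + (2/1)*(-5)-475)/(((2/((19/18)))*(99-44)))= -9057/1540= -5.88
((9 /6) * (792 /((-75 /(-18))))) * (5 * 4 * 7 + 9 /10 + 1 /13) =65317428 /1625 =40195.34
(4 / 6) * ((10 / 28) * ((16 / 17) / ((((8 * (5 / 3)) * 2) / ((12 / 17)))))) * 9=108 / 2023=0.05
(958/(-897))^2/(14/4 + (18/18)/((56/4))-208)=-6424348/1151395479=-0.01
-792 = -792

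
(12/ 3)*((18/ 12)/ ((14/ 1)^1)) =3/ 7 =0.43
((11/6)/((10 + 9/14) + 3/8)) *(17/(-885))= -5236/1638135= -0.00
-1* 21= -21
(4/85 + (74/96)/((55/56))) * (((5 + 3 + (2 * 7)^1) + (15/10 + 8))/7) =14001/3740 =3.74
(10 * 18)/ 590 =18/ 59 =0.31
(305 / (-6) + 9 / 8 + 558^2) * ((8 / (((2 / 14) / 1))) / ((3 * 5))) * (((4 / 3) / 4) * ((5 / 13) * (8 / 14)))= 29886172 / 351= 85145.79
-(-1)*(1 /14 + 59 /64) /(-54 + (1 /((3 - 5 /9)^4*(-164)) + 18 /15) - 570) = -1335625225 /837435444867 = -0.00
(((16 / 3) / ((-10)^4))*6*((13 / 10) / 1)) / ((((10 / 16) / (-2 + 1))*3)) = -0.00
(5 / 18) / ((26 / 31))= 155 / 468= 0.33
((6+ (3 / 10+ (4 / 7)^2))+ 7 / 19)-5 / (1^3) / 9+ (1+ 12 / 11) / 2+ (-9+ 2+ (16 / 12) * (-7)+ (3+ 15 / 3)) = -391019 / 460845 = -0.85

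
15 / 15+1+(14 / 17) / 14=35 / 17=2.06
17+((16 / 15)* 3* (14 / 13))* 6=2449 / 65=37.68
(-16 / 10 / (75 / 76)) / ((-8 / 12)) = 304 / 125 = 2.43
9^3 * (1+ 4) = 3645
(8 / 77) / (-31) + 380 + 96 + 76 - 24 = 528.00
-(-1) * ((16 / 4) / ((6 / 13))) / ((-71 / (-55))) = 6.71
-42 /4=-21 /2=-10.50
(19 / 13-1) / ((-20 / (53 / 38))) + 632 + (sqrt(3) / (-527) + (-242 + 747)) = 1136.96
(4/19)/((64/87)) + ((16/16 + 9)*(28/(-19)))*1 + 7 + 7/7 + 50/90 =-16129/2736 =-5.90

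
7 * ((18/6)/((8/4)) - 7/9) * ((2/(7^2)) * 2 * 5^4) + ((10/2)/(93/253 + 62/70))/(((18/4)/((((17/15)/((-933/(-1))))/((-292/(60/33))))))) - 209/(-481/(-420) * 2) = 5727080807180165/34357860278469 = 166.69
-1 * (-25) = 25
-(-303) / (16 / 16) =303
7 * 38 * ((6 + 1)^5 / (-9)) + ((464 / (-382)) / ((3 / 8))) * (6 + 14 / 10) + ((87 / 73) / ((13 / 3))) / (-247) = -1000827731482373 / 2014693785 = -496764.19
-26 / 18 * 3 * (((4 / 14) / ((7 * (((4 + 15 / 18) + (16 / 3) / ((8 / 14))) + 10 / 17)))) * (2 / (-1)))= 0.02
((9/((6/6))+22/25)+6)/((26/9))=3573/650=5.50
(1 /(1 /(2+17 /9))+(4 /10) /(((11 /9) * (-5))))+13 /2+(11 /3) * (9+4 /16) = 437977 /9900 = 44.24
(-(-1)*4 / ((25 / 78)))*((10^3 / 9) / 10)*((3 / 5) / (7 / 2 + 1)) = 832 / 45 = 18.49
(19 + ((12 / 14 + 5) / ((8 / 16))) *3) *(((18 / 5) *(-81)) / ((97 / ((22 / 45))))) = -1350756 / 16975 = -79.57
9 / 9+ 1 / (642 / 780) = 237 / 107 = 2.21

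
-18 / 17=-1.06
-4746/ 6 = -791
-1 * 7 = -7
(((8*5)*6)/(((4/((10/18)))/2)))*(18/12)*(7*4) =2800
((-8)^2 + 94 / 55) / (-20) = -1807 / 550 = -3.29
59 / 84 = 0.70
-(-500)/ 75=20/ 3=6.67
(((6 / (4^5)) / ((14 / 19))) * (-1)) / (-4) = 57 / 28672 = 0.00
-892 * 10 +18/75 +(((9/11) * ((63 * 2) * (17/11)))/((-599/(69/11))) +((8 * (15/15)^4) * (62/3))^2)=18413.68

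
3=3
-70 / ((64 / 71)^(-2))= -286720 / 5041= -56.88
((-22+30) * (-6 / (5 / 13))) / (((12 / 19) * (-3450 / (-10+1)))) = -1482 / 2875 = -0.52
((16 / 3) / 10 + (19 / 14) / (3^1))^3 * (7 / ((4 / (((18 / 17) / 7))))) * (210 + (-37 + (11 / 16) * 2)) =824886099 / 18659200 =44.21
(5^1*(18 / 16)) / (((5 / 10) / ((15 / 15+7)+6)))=315 / 2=157.50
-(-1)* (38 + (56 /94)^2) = 84726 /2209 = 38.35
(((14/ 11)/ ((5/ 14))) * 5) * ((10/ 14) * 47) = 6580/ 11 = 598.18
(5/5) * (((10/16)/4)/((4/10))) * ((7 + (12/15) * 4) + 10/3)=1015/192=5.29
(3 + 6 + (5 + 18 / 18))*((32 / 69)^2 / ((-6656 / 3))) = -10 / 6877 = -0.00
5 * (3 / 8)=15 / 8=1.88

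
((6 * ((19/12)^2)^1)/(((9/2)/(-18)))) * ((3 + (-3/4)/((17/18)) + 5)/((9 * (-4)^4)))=-88445/470016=-0.19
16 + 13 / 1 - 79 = -50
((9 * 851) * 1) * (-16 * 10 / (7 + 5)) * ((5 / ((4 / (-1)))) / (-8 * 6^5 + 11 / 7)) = -178710 / 87089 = -2.05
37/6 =6.17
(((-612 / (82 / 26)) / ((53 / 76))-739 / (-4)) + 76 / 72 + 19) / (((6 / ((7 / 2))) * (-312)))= 40222609 / 292885632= 0.14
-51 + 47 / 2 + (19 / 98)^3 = -27.49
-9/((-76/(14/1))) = 63/38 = 1.66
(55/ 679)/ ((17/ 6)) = 330/ 11543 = 0.03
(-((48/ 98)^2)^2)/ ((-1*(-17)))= -331776/ 98001617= -0.00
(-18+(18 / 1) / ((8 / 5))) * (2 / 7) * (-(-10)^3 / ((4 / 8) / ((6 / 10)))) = -2314.29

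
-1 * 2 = -2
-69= -69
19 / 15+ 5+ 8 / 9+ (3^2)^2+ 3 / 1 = 4102 / 45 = 91.16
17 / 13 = 1.31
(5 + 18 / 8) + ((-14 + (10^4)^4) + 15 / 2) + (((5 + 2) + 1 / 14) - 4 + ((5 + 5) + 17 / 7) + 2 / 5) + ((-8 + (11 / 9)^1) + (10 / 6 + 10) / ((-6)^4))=194400000000000192091 / 19440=10000000000000009.88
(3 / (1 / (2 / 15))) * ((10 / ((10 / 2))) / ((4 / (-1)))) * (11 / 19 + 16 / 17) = -491 / 1615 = -0.30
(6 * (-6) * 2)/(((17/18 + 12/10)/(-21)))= 136080/193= 705.08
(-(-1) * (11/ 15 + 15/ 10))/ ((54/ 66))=737/ 270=2.73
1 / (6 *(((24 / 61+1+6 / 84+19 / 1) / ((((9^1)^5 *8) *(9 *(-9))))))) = -5446207368 / 17477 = -311621.41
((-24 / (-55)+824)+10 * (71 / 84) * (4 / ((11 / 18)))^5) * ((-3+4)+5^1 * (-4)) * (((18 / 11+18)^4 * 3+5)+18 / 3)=-867600032497.16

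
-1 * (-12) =12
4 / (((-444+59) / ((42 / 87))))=-8 / 1595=-0.01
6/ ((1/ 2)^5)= 192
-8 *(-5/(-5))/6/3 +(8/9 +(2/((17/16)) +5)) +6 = 2039/153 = 13.33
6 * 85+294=804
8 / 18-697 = -6269 / 9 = -696.56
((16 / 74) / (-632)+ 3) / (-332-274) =-0.00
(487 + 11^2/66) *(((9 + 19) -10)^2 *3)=475146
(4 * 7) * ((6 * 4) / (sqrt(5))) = 672 * sqrt(5) / 5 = 300.53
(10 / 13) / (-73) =-10 / 949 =-0.01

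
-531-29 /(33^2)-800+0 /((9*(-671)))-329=-1807769 /1089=-1660.03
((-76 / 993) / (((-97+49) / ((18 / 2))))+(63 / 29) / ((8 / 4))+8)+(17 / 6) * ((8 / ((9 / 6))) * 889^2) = 4126945600601 / 345564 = 11942637.55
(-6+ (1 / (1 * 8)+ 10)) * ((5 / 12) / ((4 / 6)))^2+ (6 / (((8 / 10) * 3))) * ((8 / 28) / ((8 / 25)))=13775 / 3584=3.84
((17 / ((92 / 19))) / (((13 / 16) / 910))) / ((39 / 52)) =361760 / 69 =5242.90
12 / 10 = 6 / 5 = 1.20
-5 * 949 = -4745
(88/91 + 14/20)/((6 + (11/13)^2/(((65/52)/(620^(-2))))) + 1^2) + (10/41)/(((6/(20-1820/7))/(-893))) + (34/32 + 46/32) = 2843506252385035/326279750454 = 8714.93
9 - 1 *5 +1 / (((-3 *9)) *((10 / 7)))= 1073 / 270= 3.97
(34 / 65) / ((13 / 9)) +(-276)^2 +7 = 64374941 / 845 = 76183.36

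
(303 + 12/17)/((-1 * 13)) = -5163/221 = -23.36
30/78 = 5/13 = 0.38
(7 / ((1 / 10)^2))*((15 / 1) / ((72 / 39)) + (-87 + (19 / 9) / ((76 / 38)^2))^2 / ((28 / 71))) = 13278152.76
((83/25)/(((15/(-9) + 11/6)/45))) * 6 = 26892/5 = 5378.40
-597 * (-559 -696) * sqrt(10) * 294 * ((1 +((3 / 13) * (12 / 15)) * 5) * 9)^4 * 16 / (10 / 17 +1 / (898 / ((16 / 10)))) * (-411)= -874596059933488593750000 * sqrt(10) / 3969979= -696657484082146521.74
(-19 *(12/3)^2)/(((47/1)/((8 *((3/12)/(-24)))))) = 76/141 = 0.54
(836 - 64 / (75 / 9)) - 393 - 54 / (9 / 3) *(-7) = 14033 / 25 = 561.32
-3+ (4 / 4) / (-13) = -40 / 13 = -3.08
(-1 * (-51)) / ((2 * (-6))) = -17 / 4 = -4.25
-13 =-13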